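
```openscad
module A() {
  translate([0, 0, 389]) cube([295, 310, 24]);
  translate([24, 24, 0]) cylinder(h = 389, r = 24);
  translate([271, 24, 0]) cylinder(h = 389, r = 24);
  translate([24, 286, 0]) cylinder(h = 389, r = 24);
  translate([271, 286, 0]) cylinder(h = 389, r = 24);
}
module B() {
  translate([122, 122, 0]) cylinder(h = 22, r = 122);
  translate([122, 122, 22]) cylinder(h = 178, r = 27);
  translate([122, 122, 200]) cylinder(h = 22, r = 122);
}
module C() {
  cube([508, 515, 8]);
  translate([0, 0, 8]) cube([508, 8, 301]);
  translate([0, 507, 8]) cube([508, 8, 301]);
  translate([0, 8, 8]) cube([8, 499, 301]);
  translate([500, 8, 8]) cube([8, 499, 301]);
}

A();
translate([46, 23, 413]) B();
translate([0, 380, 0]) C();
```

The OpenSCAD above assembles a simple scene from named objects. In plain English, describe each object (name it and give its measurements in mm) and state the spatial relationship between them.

A is a four-legged stool. The seat is a 295×310×24 mm slab whose top surface is at z = 413 mm; four round legs, each 48 mm in diameter, run from the floor (z = 0) to the underside of the seat, each leg's axis is inset half a diameter from the nearest pair of seat edges (so the leg's bounding box is flush with the corner).

B is a spool: two coaxial disc flanges of radius 122 mm and thickness 22 mm, joined by a core cylinder of radius 27 mm and height 178 mm. The lower flange rests on z = 0 and the three cylinders share a vertical axis.

C is an open-topped rectangular box: outside dimensions 508×515×309 mm, with a uniform wall and base thickness of 8 mm. The base is a full 508×515 slab on the floor; four walls sit on top of the base. The front and back walls (the −y and +y sides) span the full width; the two side walls fit between them.

The spool is on top of the stool. The open box is on the floor beside the stool on its +y side.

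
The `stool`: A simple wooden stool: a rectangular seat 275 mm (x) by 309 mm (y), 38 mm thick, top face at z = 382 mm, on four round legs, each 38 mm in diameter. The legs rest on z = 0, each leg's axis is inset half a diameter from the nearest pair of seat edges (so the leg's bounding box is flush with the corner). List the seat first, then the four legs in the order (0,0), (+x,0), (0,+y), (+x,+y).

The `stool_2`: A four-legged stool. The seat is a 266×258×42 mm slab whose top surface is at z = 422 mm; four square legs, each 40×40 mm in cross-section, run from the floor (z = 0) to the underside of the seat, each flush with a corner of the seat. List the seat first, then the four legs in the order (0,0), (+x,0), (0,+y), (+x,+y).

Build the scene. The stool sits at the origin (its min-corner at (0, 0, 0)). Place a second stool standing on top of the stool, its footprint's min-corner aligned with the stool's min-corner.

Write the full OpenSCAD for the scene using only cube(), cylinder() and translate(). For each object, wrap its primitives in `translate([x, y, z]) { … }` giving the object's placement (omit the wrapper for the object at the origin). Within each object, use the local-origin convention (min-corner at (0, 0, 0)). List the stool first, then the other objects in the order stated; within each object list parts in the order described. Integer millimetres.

translate([0, 0, 344]) cube([275, 309, 38]);
translate([19, 19, 0]) cylinder(h = 344, r = 19);
translate([256, 19, 0]) cylinder(h = 344, r = 19);
translate([19, 290, 0]) cylinder(h = 344, r = 19);
translate([256, 290, 0]) cylinder(h = 344, r = 19);
translate([0, 0, 382]) {
  translate([0, 0, 380]) cube([266, 258, 42]);
  cube([40, 40, 380]);
  translate([226, 0, 0]) cube([40, 40, 380]);
  translate([0, 218, 0]) cube([40, 40, 380]);
  translate([226, 218, 0]) cube([40, 40, 380]);
}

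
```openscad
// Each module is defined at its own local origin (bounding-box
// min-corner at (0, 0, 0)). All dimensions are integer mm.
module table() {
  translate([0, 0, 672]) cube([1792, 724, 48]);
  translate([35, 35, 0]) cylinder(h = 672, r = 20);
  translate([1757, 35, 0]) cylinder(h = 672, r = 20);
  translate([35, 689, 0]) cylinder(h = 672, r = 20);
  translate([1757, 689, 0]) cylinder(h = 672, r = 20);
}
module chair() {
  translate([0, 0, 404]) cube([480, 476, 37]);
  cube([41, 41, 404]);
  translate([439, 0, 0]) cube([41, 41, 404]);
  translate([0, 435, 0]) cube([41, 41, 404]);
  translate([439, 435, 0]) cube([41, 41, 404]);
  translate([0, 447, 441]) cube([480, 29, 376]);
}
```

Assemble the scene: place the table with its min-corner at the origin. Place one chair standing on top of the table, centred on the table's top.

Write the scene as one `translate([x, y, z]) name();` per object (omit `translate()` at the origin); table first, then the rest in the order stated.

table();
translate([656, 124, 720]) chair();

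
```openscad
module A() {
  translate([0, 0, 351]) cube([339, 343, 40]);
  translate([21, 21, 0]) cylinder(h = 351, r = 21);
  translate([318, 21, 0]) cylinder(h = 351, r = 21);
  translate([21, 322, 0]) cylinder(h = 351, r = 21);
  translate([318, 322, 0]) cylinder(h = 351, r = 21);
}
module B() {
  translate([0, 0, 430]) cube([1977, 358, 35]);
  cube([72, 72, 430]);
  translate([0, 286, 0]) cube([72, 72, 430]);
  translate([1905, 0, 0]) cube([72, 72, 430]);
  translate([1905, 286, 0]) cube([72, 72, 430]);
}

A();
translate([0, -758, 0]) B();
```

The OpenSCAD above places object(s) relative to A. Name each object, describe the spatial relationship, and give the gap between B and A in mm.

The bench's nearest face is 400 mm from the stool's −y face.

A is a stool. B is a bench. The bench is on the floor beside the stool on its −y side. The gap between the bench and the stool is 400 mm.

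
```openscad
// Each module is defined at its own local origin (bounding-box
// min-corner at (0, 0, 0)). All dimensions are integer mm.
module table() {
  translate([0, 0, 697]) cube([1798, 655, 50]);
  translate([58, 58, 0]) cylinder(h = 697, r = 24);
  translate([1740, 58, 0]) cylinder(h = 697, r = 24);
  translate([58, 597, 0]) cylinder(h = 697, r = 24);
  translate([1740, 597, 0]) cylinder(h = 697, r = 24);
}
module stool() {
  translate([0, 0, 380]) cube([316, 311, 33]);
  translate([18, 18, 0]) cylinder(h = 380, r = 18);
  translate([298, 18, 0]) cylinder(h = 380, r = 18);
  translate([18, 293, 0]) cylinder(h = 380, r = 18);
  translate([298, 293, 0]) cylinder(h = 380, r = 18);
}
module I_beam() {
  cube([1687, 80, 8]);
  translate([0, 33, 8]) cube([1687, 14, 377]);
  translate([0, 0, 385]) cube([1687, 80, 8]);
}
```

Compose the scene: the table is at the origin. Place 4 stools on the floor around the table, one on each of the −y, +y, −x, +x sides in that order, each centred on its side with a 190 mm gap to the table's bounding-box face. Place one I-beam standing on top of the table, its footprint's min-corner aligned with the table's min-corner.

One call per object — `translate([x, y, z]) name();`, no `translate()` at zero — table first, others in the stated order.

table();
translate([741, -501, 0]) stool();
translate([741, 845, 0]) stool();
translate([-506, 172, 0]) stool();
translate([1988, 172, 0]) stool();
translate([0, 0, 747]) I_beam();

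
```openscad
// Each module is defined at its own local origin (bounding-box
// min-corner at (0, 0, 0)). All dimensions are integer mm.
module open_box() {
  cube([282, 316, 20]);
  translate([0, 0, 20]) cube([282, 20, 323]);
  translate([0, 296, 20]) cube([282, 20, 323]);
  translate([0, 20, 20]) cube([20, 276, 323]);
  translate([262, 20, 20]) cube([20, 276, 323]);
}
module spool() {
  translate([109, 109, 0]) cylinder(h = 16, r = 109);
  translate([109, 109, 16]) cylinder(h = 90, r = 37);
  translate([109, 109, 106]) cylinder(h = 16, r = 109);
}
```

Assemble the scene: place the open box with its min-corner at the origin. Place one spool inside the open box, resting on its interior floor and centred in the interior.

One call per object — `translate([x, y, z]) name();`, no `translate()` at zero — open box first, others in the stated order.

open_box();
translate([32, 49, 20]) spool();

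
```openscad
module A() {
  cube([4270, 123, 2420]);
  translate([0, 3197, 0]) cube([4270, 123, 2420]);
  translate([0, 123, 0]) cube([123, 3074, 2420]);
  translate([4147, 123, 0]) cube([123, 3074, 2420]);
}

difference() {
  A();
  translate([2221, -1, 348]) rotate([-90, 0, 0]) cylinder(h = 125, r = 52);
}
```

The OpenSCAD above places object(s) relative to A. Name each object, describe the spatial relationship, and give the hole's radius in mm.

The subtracted cylinder has r = 52 mm.

A is a house frame. The house frame has a circular hole through its front wall. The hole's radius is 52 mm.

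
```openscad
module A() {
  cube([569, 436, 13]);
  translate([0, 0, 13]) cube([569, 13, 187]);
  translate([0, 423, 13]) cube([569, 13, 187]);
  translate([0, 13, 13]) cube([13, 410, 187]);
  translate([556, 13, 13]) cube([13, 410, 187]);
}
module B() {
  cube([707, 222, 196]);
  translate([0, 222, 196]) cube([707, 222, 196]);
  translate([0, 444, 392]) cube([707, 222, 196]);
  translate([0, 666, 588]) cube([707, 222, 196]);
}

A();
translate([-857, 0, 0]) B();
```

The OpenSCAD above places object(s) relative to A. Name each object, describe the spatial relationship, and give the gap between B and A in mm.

The staircase's nearest face is 150 mm from the open box's −x face.

A is an open box. B is a staircase. The staircase is on the floor beside the open box on its −x side. The gap between the staircase and the open box is 150 mm.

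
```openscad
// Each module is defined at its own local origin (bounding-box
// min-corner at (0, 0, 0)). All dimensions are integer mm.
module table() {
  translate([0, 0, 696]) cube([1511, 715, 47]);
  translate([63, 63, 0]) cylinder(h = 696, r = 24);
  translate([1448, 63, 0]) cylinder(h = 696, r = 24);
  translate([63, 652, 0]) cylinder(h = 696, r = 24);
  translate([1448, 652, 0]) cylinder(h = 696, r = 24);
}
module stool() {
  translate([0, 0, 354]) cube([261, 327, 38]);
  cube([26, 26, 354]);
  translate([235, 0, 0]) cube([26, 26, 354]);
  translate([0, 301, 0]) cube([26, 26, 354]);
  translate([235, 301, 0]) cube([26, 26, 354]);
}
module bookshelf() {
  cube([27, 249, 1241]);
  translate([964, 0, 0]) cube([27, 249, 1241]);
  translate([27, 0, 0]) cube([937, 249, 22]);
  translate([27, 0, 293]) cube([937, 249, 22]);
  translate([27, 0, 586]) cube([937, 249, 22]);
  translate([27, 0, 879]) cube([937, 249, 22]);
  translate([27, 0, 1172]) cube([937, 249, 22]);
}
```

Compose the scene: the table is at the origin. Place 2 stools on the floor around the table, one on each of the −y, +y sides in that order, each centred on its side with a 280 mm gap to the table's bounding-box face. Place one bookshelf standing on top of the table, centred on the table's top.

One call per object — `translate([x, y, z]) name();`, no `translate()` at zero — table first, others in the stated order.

table();
translate([625, -607, 0]) stool();
translate([625, 995, 0]) stool();
translate([260, 233, 743]) bookshelf();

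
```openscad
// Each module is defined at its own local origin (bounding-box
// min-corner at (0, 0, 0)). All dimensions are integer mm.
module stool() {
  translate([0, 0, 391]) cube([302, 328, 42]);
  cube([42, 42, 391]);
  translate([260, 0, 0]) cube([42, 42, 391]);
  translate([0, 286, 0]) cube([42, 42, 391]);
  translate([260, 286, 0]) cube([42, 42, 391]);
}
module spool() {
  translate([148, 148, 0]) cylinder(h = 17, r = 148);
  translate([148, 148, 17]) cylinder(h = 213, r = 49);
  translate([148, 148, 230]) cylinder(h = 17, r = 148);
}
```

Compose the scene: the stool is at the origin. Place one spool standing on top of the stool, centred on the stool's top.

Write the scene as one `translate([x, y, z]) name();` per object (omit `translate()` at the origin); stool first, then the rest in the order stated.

stool();
translate([3, 16, 433]) spool();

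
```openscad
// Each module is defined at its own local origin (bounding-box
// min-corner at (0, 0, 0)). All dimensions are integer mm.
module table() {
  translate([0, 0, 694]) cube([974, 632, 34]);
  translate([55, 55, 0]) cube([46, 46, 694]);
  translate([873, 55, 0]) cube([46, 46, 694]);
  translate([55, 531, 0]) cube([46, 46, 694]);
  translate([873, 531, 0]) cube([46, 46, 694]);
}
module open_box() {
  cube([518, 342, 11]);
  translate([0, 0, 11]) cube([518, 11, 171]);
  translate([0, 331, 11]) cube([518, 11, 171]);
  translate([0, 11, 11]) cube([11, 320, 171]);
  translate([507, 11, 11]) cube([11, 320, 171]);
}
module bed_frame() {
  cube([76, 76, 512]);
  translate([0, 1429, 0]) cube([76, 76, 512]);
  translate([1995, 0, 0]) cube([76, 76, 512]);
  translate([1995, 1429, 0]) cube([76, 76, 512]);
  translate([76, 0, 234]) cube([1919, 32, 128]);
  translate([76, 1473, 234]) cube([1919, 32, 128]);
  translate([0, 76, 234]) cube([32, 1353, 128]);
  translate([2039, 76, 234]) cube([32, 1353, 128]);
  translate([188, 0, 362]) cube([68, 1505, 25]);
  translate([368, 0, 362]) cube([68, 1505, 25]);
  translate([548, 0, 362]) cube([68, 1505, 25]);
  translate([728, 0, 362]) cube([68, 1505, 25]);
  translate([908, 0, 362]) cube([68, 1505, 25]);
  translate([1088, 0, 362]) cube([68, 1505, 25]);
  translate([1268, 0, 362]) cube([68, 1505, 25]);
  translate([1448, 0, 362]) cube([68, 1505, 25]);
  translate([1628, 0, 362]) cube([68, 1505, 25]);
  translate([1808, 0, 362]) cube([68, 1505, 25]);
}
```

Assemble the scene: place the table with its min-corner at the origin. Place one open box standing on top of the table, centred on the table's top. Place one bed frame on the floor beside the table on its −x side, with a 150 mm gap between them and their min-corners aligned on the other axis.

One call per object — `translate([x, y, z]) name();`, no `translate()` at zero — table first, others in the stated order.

table();
translate([228, 145, 728]) open_box();
translate([-2221, 0, 0]) bed_frame();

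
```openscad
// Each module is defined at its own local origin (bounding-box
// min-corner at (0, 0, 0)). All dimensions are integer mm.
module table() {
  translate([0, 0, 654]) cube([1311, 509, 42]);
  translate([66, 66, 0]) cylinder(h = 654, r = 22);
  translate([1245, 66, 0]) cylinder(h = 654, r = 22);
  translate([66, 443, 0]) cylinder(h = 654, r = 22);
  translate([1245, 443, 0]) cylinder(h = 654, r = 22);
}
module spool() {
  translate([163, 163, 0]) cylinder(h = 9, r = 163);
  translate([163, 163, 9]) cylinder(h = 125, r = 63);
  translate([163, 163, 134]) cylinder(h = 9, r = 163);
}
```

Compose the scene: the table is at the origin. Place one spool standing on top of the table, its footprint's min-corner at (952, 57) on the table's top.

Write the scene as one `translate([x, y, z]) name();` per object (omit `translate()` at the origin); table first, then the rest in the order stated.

table();
translate([952, 57, 696]) spool();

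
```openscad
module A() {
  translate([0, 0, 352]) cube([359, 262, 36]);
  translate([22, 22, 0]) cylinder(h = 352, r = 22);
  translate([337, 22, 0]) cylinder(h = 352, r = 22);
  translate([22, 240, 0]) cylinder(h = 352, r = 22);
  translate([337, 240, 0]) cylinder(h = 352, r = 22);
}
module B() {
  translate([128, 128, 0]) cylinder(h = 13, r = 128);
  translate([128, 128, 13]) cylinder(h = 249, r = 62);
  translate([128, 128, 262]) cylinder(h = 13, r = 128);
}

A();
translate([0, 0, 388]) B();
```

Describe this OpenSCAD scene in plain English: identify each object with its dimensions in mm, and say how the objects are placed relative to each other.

A is a four-legged stool. The seat is a 359×262×36 mm slab whose top surface is at z = 388 mm; four round legs, each 44 mm in diameter, run from the floor (z = 0) to the underside of the seat, each leg's axis is inset half a diameter from the nearest pair of seat edges (so the leg's bounding box is flush with the corner).

B is a spool: two coaxial disc flanges of radius 128 mm and thickness 13 mm, joined by a core cylinder of radius 62 mm and height 249 mm. The lower flange rests on z = 0 and the three cylinders share a vertical axis.

The spool is on top of the stool.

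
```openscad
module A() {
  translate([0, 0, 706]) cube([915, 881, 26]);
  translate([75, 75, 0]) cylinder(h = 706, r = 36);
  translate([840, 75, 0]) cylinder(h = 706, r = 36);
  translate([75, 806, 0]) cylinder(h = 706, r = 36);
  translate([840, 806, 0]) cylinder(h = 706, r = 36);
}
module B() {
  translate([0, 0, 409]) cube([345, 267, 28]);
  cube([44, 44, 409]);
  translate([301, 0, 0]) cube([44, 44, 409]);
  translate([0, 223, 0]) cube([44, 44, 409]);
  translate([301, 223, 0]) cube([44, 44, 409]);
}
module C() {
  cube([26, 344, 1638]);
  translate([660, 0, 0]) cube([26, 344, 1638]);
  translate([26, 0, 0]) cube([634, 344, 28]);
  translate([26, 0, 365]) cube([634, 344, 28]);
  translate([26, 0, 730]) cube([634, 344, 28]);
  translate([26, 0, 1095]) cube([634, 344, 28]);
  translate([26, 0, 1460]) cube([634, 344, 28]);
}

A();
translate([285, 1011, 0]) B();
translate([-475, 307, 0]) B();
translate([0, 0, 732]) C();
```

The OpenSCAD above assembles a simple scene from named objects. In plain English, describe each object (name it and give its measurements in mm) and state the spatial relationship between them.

A is a rectangular dining table. The top is 915×881×26 mm with its upper surface at z = 732 mm. It stands on four round legs of 72 mm diameter, each leg's bounding box inset 39 mm from the nearest pair of top edges, running from the floor to the underside of the top.

B is a simple wooden stool: a rectangular seat 345 mm (x) by 267 mm (y), 28 mm thick, top face at z = 437 mm, on four square legs, each 44×44 mm in cross-section. The legs rest on z = 0, each flush with a corner of the seat.

C is an open bookshelf. Two side panels, each 26 mm thick, 344 mm deep and 1638 mm tall, stand 686 mm apart (outside-to-outside). Between them sit 5 shelves, each 28 mm thick and 344 mm deep, spanning the full gap between the sides. The bottom shelf rests on the floor (its underside at z = 0) and the clear gap between one shelf's top and the next shelf's underside is 337 mm.

Two stools sit around the table at the +y, −x sides. The bookshelf is on top of the table.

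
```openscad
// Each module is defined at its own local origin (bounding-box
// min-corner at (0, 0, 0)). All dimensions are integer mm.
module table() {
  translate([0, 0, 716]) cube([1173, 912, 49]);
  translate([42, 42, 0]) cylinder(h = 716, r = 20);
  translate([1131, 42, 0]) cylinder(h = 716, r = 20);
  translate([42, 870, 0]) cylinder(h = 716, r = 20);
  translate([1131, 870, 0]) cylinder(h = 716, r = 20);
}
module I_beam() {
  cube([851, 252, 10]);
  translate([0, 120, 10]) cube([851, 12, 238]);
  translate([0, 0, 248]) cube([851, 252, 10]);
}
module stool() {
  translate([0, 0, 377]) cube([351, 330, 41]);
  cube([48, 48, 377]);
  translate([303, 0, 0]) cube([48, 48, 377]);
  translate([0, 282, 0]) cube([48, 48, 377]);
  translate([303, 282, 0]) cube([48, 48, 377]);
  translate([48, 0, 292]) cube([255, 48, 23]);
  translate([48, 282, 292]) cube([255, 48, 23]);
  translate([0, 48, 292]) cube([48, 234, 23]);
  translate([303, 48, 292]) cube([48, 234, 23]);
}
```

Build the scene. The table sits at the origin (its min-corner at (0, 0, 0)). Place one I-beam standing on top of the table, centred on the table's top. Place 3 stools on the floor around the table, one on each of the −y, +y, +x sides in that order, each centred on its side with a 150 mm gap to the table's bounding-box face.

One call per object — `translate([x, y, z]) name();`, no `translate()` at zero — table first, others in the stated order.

table();
translate([161, 330, 765]) I_beam();
translate([411, -480, 0]) stool();
translate([411, 1062, 0]) stool();
translate([1323, 291, 0]) stool();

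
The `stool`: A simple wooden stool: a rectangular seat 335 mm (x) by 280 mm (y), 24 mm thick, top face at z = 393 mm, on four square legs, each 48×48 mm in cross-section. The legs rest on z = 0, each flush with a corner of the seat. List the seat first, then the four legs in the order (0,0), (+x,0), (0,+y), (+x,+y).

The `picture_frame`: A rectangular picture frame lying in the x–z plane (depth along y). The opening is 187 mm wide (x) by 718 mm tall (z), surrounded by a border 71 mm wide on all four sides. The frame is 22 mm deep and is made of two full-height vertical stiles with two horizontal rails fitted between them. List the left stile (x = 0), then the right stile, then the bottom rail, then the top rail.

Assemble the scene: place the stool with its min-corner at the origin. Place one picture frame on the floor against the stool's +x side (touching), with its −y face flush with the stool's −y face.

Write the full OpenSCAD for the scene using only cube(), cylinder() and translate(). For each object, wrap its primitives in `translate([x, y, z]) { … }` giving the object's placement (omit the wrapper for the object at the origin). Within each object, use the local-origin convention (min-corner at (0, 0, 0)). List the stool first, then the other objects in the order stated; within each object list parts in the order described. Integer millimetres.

translate([0, 0, 369]) cube([335, 280, 24]);
cube([48, 48, 369]);
translate([287, 0, 0]) cube([48, 48, 369]);
translate([0, 232, 0]) cube([48, 48, 369]);
translate([287, 232, 0]) cube([48, 48, 369]);
translate([335, 0, 0]) {
  cube([71, 22, 860]);
  translate([258, 0, 0]) cube([71, 22, 860]);
  translate([71, 0, 0]) cube([187, 22, 71]);
  translate([71, 0, 789]) cube([187, 22, 71]);
}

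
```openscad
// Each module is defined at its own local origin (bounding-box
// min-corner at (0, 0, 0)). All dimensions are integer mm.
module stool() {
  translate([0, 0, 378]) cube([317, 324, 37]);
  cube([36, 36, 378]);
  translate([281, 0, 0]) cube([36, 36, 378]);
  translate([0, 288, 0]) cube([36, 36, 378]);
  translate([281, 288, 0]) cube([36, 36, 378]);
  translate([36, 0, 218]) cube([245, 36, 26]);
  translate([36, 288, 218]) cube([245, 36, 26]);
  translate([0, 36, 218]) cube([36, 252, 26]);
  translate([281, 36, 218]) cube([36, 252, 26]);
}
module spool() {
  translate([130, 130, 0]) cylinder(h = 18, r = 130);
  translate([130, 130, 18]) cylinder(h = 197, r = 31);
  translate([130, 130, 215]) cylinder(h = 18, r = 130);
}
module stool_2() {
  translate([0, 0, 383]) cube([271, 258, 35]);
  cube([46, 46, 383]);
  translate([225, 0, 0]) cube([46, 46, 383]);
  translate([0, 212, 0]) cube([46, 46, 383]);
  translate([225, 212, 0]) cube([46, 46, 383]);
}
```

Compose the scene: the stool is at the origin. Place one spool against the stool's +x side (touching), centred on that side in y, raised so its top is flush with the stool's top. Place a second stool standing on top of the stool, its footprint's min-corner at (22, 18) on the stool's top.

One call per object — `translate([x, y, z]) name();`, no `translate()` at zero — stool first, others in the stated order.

stool();
translate([317, 32, 182]) spool();
translate([22, 18, 415]) stool_2();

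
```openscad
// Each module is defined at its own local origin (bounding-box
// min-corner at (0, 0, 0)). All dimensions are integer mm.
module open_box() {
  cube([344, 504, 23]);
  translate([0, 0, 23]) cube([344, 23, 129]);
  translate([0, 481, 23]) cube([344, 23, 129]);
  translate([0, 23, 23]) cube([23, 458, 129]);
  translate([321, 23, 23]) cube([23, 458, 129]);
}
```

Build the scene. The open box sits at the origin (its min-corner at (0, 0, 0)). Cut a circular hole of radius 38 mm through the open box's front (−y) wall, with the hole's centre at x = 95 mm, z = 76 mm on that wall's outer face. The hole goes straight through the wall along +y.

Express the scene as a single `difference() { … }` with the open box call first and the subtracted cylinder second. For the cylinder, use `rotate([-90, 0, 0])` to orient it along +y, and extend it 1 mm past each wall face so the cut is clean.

difference() {
  open_box();
  translate([95, -1, 76]) rotate([-90, 0, 0]) cylinder(h = 25, r = 38);
}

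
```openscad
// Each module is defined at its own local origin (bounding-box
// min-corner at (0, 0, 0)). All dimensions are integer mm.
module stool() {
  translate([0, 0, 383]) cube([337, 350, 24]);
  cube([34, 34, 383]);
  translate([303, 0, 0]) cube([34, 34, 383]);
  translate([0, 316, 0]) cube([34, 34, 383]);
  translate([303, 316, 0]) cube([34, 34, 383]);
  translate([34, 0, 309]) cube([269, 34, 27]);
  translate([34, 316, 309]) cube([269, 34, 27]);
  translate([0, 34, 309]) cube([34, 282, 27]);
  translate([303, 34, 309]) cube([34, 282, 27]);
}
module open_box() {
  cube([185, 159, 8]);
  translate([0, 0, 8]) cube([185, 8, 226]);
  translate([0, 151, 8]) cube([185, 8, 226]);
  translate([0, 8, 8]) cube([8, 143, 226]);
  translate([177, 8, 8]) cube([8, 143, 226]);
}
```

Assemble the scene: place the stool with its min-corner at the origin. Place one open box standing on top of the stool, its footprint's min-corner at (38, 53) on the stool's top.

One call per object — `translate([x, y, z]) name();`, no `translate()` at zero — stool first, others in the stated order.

stool();
translate([38, 53, 407]) open_box();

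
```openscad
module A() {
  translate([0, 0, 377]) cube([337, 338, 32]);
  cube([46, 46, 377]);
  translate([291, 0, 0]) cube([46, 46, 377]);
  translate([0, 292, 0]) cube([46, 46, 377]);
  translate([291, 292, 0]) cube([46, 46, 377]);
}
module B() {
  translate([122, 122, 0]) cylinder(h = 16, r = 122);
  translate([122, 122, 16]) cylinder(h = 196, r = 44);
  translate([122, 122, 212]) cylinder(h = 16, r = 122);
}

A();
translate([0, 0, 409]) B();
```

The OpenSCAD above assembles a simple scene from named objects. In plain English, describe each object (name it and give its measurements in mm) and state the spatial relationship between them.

A is a four-legged stool. The seat is a 337×338×32 mm slab whose top surface is at z = 409 mm; four square legs, each 46×46 mm in cross-section, run from the floor (z = 0) to the underside of the seat, each flush with a corner of the seat.

B is a spool: two coaxial disc flanges of radius 122 mm and thickness 16 mm, joined by a core cylinder of radius 44 mm and height 196 mm. The lower flange rests on z = 0 and the three cylinders share a vertical axis.

The spool is on top of the stool.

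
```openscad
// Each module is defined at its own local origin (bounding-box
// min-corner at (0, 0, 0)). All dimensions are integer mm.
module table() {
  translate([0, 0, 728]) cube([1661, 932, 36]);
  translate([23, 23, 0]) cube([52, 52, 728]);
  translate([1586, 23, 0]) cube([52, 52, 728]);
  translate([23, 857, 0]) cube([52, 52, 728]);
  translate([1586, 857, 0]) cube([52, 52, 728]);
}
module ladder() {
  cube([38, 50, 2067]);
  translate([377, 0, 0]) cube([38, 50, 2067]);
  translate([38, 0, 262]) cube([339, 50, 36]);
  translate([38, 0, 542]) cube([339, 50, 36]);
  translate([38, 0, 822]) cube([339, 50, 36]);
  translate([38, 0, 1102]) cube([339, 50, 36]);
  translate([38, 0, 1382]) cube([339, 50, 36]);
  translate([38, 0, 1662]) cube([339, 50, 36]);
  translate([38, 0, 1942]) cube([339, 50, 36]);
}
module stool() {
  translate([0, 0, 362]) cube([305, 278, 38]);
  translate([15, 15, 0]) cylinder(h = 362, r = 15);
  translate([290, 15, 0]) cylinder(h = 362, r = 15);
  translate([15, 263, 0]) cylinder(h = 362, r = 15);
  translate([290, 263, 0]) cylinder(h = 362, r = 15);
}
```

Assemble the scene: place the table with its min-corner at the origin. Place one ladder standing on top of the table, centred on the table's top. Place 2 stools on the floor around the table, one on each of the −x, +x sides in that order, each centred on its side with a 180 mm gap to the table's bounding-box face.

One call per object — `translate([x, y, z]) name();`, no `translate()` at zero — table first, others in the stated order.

table();
translate([623, 441, 764]) ladder();
translate([-485, 327, 0]) stool();
translate([1841, 327, 0]) stool();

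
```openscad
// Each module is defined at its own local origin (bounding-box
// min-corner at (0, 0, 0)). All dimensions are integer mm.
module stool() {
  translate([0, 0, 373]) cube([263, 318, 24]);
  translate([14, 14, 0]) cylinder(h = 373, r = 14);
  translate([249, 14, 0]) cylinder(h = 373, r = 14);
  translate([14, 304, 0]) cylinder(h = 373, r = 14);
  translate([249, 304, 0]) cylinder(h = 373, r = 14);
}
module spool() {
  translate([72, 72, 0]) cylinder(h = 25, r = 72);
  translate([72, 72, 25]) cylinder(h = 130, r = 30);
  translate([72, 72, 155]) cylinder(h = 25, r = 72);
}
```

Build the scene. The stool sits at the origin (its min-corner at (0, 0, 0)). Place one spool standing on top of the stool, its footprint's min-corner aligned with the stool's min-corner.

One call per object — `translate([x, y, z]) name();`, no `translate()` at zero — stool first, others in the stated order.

stool();
translate([0, 0, 397]) spool();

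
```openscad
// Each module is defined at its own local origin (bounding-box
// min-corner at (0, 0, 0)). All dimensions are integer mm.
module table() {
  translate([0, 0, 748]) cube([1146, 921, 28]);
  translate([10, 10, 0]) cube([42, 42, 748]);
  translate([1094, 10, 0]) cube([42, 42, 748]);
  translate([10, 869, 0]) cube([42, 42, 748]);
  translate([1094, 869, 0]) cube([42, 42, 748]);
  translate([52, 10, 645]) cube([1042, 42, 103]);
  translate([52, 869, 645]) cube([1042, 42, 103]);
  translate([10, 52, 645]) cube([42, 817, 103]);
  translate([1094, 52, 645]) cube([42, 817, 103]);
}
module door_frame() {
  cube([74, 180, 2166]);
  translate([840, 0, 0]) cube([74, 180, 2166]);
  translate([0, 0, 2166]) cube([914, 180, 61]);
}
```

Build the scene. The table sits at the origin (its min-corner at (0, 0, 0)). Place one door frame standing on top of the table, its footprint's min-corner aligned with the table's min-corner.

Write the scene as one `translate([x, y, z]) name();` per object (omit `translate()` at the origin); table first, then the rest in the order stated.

table();
translate([0, 0, 776]) door_frame();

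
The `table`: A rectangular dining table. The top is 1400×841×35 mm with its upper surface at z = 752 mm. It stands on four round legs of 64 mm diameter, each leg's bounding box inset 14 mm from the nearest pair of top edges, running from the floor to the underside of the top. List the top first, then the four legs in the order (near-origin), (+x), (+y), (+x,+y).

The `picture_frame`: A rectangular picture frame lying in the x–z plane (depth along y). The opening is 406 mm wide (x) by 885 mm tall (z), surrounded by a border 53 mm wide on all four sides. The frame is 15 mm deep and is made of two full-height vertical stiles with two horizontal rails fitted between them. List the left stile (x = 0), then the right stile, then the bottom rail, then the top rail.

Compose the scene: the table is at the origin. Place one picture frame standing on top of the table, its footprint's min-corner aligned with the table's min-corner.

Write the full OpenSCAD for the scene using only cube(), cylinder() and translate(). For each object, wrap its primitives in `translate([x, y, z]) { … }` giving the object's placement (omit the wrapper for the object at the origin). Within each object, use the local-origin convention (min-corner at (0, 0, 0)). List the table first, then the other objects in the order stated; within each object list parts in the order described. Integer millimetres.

translate([0, 0, 717]) cube([1400, 841, 35]);
translate([46, 46, 0]) cylinder(h = 717, r = 32);
translate([1354, 46, 0]) cylinder(h = 717, r = 32);
translate([46, 795, 0]) cylinder(h = 717, r = 32);
translate([1354, 795, 0]) cylinder(h = 717, r = 32);
translate([0, 0, 752]) {
  cube([53, 15, 991]);
  translate([459, 0, 0]) cube([53, 15, 991]);
  translate([53, 0, 0]) cube([406, 15, 53]);
  translate([53, 0, 938]) cube([406, 15, 53]);
}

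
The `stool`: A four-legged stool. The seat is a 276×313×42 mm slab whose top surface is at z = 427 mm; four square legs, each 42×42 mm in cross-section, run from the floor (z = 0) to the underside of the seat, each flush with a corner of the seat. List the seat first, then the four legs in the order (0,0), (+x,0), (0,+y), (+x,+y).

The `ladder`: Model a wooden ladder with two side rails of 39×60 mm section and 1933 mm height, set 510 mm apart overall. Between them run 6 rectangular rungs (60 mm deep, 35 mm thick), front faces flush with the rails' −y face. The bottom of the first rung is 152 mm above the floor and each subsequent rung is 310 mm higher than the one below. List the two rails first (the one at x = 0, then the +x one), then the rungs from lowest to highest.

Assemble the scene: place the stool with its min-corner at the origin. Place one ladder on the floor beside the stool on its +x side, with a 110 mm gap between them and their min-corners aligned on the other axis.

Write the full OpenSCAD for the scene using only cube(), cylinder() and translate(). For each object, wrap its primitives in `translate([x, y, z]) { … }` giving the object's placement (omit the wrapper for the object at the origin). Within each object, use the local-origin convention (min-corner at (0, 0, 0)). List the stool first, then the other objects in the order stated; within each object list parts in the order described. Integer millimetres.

translate([0, 0, 385]) cube([276, 313, 42]);
cube([42, 42, 385]);
translate([234, 0, 0]) cube([42, 42, 385]);
translate([0, 271, 0]) cube([42, 42, 385]);
translate([234, 271, 0]) cube([42, 42, 385]);
translate([386, 0, 0]) {
  cube([39, 60, 1933]);
  translate([471, 0, 0]) cube([39, 60, 1933]);
  translate([39, 0, 152]) cube([432, 60, 35]);
  translate([39, 0, 462]) cube([432, 60, 35]);
  translate([39, 0, 772]) cube([432, 60, 35]);
  translate([39, 0, 1082]) cube([432, 60, 35]);
  translate([39, 0, 1392]) cube([432, 60, 35]);
  translate([39, 0, 1702]) cube([432, 60, 35]);
}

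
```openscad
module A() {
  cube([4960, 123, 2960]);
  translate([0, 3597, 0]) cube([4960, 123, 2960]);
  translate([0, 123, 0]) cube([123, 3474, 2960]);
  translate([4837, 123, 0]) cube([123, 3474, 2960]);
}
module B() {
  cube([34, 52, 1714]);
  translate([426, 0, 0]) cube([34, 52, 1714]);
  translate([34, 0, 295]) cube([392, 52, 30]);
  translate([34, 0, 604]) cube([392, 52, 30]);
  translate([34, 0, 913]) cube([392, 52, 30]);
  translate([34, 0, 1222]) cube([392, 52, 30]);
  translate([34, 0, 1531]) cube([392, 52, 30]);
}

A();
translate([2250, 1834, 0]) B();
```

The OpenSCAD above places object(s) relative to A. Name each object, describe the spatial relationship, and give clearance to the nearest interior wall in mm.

Clearances: x = 2127, y = 1711; minimum 1711 mm.

A is a house frame. B is a ladder. The ladder sits inside the house frame, centred. The clearance to the nearest interior wall is 1711 mm.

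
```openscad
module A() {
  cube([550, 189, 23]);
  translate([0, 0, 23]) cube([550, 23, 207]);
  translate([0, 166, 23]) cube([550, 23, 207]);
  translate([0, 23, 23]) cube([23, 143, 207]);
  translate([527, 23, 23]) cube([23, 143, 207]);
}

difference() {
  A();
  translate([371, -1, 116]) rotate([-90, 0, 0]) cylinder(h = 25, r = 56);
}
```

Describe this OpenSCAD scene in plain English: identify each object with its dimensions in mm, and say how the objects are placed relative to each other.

A is an open storage box with external size 550×189×230 mm and wall thickness 23 mm (the base is also 23 mm thick). The base covers the whole footprint; the four walls stand on the base, with the y-facing walls full-width and the x-facing walls fitting between their inner faces.

The open box has a circular hole of radius 56 mm through its front wall, centred at (x = 371, z = 116).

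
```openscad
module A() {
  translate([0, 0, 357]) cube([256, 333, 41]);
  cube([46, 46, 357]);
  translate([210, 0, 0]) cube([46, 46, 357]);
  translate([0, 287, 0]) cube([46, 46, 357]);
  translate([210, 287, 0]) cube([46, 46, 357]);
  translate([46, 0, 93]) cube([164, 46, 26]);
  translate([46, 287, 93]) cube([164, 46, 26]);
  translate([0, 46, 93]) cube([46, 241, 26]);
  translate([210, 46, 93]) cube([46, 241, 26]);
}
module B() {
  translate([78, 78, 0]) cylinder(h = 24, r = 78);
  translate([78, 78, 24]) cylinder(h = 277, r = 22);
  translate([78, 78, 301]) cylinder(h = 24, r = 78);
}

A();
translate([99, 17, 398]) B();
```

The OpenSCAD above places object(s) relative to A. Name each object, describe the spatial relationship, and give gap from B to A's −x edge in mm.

A is a stool. B is a spool. The spool is on top of the stool. The gap from the spool to the stool's −x edge is 99 mm.

The spool's min-x is at 99; the stool's min-x is 0; gap = 99 mm.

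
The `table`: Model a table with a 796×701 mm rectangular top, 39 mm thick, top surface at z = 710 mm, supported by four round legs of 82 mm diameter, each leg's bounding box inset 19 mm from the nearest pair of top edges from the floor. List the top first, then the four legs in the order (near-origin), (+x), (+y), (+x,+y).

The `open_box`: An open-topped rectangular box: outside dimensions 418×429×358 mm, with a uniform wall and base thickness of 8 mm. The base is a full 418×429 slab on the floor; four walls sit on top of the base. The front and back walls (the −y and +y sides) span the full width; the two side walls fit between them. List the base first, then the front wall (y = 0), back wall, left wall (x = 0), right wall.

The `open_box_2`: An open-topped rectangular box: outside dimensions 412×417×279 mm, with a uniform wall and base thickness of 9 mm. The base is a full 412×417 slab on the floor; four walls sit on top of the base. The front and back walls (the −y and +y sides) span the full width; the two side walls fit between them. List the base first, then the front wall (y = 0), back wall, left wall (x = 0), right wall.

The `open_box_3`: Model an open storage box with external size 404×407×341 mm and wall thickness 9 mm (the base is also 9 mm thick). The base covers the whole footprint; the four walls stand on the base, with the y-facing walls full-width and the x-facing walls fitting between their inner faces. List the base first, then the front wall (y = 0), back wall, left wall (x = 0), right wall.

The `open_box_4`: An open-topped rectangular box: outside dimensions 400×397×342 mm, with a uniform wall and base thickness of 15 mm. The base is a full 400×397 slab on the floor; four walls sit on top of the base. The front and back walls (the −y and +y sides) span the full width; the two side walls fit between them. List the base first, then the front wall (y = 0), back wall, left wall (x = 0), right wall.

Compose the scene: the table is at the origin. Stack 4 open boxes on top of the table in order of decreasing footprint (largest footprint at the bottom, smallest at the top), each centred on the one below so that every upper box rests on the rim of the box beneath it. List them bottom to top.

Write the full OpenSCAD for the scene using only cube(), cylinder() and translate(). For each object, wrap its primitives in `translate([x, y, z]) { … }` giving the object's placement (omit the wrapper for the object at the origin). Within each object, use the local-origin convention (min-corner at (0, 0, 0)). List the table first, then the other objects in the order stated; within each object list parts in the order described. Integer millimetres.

translate([0, 0, 671]) cube([796, 701, 39]);
translate([60, 60, 0]) cylinder(h = 671, r = 41);
translate([736, 60, 0]) cylinder(h = 671, r = 41);
translate([60, 641, 0]) cylinder(h = 671, r = 41);
translate([736, 641, 0]) cylinder(h = 671, r = 41);
translate([189, 136, 710]) {
  cube([418, 429, 8]);
  translate([0, 0, 8]) cube([418, 8, 350]);
  translate([0, 421, 8]) cube([418, 8, 350]);
  translate([0, 8, 8]) cube([8, 413, 350]);
  translate([410, 8, 8]) cube([8, 413, 350]);
}
translate([192, 142, 1068]) {
  cube([412, 417, 9]);
  translate([0, 0, 9]) cube([412, 9, 270]);
  translate([0, 408, 9]) cube([412, 9, 270]);
  translate([0, 9, 9]) cube([9, 399, 270]);
  translate([403, 9, 9]) cube([9, 399, 270]);
}
translate([196, 147, 1347]) {
  cube([404, 407, 9]);
  translate([0, 0, 9]) cube([404, 9, 332]);
  translate([0, 398, 9]) cube([404, 9, 332]);
  translate([0, 9, 9]) cube([9, 389, 332]);
  translate([395, 9, 9]) cube([9, 389, 332]);
}
translate([198, 152, 1688]) {
  cube([400, 397, 15]);
  translate([0, 0, 15]) cube([400, 15, 327]);
  translate([0, 382, 15]) cube([400, 15, 327]);
  translate([0, 15, 15]) cube([15, 367, 327]);
  translate([385, 15, 15]) cube([15, 367, 327]);
}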